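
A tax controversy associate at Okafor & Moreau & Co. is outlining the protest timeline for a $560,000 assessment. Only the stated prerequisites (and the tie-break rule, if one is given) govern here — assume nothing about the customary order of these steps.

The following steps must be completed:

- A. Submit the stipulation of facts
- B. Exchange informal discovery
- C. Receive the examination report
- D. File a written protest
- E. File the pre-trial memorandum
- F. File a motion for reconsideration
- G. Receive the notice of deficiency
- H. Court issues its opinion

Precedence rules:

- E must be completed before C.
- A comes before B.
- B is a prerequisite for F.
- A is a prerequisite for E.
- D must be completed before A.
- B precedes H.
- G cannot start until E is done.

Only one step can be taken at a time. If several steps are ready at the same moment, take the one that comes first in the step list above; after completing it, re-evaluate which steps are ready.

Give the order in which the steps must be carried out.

D, A, B, E, C, F, G, H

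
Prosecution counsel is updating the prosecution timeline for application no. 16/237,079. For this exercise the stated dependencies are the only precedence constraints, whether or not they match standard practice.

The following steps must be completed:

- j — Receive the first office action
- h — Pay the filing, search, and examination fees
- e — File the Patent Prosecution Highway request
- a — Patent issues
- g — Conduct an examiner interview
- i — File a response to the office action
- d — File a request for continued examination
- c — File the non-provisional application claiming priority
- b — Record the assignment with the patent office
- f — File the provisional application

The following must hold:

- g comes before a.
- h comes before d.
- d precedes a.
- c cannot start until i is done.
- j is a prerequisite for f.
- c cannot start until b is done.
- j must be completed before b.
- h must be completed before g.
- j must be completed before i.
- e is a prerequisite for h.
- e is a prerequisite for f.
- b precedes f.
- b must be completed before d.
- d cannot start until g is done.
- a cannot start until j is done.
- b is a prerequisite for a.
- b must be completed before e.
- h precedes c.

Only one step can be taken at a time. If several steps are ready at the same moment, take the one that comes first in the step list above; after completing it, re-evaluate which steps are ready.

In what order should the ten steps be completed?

j i b e h g d a c f

Only j has no prerequisites, so it is first.
Ready: i and b. i is listed earlier → i.
b is the only step now ready → b.
e needed b, now all done → e.
Ready: h and f. h is listed earlier → h.
Now g, c and f have their prerequisites met. g is listed earlier, so g next.
Now d, c and f have their prerequisites met. d is listed earlier, so d next.
a, c and f are all available; a is listed earlier → a.
Ready: c and f. c is listed earlier → c.
f needed j, e and b, now all done → f.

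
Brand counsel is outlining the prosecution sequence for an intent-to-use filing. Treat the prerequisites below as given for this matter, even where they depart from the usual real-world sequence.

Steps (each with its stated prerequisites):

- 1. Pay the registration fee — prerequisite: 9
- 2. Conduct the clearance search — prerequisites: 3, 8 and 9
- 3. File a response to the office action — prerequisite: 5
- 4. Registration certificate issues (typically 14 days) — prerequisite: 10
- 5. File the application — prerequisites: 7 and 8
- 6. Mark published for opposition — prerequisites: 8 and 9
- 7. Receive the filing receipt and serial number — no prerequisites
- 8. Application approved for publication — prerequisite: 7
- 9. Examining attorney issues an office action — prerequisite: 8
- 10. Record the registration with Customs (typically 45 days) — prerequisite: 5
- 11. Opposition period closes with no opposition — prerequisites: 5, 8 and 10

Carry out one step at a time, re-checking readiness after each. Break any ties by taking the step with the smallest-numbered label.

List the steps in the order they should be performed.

7, 8, 5, 3, 9, 1, 2, 6, 10, 4, 11

7 is the only step with nothing outstanding, so it goes first.
8 needed 7, now all done → 8.
Ready: 5 and 9. 5 has the earlier label → 5.
Ready: 3, 9 and 10. 3 has the earlier label → 3.
9 and 10 are both available; 9 has the earlier label → 9.
1, 2, 6 and 10 are all available; 1 has the earlier label → 1.
Now 2, 6 and 10 have their prerequisites met. 2 has the earlier label, so 2 next.
Ready: 6 and 10. 6 has the earlier label → 6.
10 needed 5, now all done → 10.
Now 4 and 11 have their prerequisites met. 4 has the earlier label, so 4 next.
Next only 11 has its prerequisites met → 11.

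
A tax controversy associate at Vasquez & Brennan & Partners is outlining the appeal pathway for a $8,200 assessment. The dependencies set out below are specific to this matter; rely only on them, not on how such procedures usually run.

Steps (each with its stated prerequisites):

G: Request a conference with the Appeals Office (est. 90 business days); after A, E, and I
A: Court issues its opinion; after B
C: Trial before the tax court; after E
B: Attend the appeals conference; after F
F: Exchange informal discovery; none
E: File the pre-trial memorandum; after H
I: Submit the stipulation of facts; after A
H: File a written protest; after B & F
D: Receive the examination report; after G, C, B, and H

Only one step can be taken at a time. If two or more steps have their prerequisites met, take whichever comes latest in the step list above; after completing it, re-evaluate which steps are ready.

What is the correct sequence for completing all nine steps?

F → B → H → E → C → A → I → G → D

F has no prerequisites → F first.
Next only B has its prerequisites met → B.
H and A are both available; H is listed later → H.
Ready: E and A. E is listed later → E.
Now C and A have their prerequisites met. C is listed later, so C next.
A is the only step now ready → A.
That leaves I as the only ready step → I.
Next only G has its prerequisites met → G.
D needed H, B, C and G, now all done → D.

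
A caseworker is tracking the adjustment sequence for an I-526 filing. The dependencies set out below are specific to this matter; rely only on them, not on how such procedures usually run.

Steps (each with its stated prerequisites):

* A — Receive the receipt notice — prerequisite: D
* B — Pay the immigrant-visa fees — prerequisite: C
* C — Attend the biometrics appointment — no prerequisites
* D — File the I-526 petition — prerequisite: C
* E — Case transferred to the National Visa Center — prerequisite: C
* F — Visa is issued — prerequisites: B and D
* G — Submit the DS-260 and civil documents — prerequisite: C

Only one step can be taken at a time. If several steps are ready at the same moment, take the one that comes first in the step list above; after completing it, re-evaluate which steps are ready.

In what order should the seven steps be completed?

C → B → D → A → E → F → G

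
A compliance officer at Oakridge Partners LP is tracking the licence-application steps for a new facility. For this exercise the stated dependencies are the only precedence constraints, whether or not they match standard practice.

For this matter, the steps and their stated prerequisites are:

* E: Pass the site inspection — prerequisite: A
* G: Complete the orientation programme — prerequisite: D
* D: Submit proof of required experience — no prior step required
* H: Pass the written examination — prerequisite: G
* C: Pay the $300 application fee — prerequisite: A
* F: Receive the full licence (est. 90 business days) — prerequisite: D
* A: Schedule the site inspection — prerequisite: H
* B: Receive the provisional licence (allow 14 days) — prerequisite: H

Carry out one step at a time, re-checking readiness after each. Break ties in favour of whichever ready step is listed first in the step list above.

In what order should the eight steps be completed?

Only D has no prerequisites, so it is first.
G and F are both available; G is listed earlier → G.
Now H and F have their prerequisites met. H is listed earlier, so H next.
Ready: F, A and B. F is listed earlier → F.
A and B are both available; A is listed earlier → A.
E and C now also ready, so the ready set is {E, C, B}; E is listed earlier → E.
Ready: C and B. C is listed earlier → C.
Next only B has its prerequisites met → B.

D, G, H, F, A, E, C, B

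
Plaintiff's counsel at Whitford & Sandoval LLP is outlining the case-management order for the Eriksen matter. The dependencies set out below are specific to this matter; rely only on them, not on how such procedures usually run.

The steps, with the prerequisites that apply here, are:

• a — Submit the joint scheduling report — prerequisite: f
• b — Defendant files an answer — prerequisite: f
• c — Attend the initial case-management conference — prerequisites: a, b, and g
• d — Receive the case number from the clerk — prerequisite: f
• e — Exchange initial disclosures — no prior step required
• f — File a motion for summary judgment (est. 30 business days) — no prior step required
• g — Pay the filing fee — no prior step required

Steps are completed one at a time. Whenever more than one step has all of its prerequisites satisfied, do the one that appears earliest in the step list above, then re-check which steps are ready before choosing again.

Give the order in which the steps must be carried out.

Nothing is required for e, f and g. e is listed earlier → e first.
Now f and g have their prerequisites met. f is listed earlier, so f next.
a, b and d now also ready, so the ready set is {a, b, d, g}; a is listed earlier → a.
Now b, d and g have their prerequisites met. b is listed earlier, so b next.
Now d and g have their prerequisites met. d is listed earlier, so d next.
Next only g has its prerequisites met → g.
c is the only step now ready → c.

e, f, a, b, d, g, c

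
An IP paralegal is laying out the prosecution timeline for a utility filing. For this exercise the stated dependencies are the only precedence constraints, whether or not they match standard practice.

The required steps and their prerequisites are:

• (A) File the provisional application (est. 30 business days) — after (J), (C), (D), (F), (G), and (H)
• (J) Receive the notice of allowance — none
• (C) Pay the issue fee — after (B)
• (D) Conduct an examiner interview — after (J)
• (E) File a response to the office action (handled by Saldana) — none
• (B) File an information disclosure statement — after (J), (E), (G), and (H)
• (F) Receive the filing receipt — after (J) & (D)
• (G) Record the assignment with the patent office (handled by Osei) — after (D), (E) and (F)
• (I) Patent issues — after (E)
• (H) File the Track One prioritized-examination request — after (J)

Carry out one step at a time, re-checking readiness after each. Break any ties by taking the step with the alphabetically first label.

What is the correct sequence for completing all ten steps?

(E) (I) (J) (D) (F) (G) (H) (B) (C) (A)

(E) and (J) have no prerequisites; (E) has the earlier label, so (E) is first.
(I) and (J) are both available; (I) has the earlier label → (I).
Next only (J) has its prerequisites met → (J).
Ready: (D) and (H). (D) has the earlier label → (D).
(F) now also ready, so the ready set is {(F), (H)}; (F) has the earlier label → (F).
(G) and (H) are both available; (G) has the earlier label → (G).
Next only (H) has its prerequisites met → (H).
Next only (B) has its prerequisites met → (B).
(C) is the only step now ready → (C).
That leaves (A) as the only ready step → (A).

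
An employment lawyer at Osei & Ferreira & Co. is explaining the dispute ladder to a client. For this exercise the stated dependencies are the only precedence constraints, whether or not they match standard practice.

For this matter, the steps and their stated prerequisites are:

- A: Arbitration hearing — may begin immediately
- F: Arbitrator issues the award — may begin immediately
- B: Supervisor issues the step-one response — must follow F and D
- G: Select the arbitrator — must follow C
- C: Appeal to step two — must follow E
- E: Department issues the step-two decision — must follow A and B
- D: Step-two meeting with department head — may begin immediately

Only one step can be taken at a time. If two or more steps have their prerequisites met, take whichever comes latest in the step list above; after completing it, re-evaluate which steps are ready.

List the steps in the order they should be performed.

D, F and A have no prerequisites; D is listed later, so D is first.
Now F and A have their prerequisites met. F is listed later, so F next.
B now also ready, so the ready set is {B, A}; B is listed later → B.
That leaves A as the only ready step → A.
That leaves E as the only ready step → E.
C is the only step now ready → C.
G is the only step now ready → G.

D, F, B, A, E, C, G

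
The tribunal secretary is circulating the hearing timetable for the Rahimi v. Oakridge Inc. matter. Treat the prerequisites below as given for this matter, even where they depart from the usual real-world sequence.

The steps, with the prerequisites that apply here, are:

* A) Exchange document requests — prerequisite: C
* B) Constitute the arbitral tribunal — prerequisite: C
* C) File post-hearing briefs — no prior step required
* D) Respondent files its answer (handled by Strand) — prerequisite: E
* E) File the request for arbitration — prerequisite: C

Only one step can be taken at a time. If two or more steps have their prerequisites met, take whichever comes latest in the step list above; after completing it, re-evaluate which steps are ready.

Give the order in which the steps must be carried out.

C E D B A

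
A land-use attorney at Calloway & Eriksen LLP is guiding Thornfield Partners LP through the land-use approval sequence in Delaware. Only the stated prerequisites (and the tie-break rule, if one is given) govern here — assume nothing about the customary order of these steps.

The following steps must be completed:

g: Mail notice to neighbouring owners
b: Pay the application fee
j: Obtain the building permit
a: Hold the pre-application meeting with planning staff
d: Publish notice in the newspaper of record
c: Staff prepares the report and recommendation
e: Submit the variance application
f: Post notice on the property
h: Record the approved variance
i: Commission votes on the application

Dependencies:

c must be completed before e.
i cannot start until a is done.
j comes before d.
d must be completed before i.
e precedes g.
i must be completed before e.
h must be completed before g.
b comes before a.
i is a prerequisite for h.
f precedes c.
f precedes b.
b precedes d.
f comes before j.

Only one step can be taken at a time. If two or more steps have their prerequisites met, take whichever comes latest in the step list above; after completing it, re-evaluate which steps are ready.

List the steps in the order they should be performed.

Only f has no prerequisites, so it is first.
Now c, j and b have their prerequisites met. c is listed later, so c next.
j and b are both available; j is listed later → j.
b is the only step now ready → b.
Now d and a have their prerequisites met. d is listed later, so d next.
a is the only step now ready → a.
i needed d and a, now all done → i.
Now h and e have their prerequisites met. h is listed later, so h next.
e needed i and c, now all done → e.
g needed h and e, now all done → g.

f, c, j, b, d, a, i, h, e, g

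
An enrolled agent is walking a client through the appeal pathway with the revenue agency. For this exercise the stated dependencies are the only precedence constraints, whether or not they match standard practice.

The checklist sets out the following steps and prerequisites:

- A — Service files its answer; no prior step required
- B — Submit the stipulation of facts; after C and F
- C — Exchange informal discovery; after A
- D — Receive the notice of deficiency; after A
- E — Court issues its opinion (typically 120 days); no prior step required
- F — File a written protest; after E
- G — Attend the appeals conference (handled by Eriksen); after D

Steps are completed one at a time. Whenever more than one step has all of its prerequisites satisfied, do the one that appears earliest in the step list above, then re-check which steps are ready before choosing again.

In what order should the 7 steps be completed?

A and E have no prerequisites; A is listed earlier, so A is first.
C and D now also ready, so the ready set is {C, D, E}; C is listed earlier → C.
Ready: D and E. D is listed earlier → D.
Ready: E and G. E is listed earlier → E.
F now also ready, so the ready set is {F, G}; F is listed earlier → F.
B and G are both available; B is listed earlier → B.
G needed D, now all done → G.

A, C, D, E, F, B, G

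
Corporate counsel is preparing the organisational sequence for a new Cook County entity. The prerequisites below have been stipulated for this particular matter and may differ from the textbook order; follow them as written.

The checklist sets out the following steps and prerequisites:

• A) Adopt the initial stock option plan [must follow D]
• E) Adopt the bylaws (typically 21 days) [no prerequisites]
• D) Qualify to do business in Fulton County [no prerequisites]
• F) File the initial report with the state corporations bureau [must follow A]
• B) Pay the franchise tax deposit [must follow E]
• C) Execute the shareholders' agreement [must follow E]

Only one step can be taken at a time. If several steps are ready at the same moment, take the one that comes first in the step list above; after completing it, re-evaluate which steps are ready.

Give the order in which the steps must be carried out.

E → D → A → F → B → C

E and D have no prerequisites; E is listed earlier, so E is first.
Ready: D, B and C. D is listed earlier → D.
Ready: A, B and C. A is listed earlier → A.
Now F, B and C have their prerequisites met. F is listed earlier, so F next.
Now B and C have their prerequisites met. B is listed earlier, so B next.
C is the only step now ready → C.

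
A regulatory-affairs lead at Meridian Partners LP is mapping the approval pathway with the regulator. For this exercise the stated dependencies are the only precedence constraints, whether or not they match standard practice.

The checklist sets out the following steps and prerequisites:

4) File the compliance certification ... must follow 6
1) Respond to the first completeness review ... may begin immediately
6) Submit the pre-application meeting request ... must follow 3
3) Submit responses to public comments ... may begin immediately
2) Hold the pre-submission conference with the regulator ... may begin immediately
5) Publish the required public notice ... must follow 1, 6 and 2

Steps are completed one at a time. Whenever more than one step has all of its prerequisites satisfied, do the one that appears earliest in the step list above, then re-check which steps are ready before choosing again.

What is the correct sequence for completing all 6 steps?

1, 3 and 2 have no prerequisites; 1 is listed earlier, so 1 is first.
Ready: 3 and 2. 3 is listed earlier → 3.
6 now also ready, so the ready set is {6, 2}; 6 is listed earlier → 6.
4 now also ready, so the ready set is {4, 2}; 4 is listed earlier → 4.
That leaves 2 as the only ready step → 2.
5 needed 1, 6 and 2, now all done → 5.

1, 3, 6, 4, 2, 5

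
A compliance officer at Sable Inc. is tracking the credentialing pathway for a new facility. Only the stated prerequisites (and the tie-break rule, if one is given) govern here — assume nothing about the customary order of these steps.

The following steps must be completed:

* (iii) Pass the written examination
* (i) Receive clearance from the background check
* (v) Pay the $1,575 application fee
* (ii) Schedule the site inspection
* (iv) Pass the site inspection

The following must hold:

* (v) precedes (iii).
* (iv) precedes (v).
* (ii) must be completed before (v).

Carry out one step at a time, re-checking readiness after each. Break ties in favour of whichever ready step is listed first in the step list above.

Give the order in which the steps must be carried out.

(i) (ii) (iv) (v) (iii)

Nothing is required for (i), (ii) and (iv). (i) is listed earlier → (i) first.
(ii) and (iv) are both available; (ii) is listed earlier → (ii).
(iv) is the only step now ready → (iv).
That leaves (v) as the only ready step → (v).
(iii) is the only step now ready → (iii).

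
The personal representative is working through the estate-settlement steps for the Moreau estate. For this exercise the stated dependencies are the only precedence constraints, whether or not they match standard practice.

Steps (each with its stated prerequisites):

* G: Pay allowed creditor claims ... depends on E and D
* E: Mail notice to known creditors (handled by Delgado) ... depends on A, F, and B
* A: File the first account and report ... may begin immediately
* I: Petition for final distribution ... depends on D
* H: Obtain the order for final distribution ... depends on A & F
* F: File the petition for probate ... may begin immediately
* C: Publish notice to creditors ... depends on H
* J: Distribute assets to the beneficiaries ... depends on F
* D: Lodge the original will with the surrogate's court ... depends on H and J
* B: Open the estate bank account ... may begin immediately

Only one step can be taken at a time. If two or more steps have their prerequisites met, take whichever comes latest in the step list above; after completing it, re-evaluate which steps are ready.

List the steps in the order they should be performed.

B, F, J, A, H, D, C, I, E, G

B, F and A have no prerequisites; B is listed later, so B is first.
Now F and A have their prerequisites met. F is listed later, so F next.
J and A are both available; J is listed later → J.
A is the only step now ready → A.
Now H and E have their prerequisites met. H is listed later, so H next.
D and C now also ready, so the ready set is {D, C, E}; D is listed later → D.
I now also ready, so the ready set is {C, I, E}; C is listed later → C.
Now I and E have their prerequisites met. I is listed later, so I next.
E needed B, F and A, now all done → E.
That leaves G as the only ready step → G.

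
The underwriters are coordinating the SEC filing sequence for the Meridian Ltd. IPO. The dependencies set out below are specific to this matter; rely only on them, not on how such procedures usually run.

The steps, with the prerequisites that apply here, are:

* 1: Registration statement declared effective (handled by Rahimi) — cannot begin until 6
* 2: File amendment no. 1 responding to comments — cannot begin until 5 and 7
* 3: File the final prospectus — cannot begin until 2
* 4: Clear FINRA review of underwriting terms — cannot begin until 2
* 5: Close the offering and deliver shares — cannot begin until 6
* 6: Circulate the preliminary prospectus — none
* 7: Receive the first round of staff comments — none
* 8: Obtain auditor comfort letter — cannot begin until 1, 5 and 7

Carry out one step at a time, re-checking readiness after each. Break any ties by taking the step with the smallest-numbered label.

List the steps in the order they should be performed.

6, 1, 5, 7, 2, 3, 4, 8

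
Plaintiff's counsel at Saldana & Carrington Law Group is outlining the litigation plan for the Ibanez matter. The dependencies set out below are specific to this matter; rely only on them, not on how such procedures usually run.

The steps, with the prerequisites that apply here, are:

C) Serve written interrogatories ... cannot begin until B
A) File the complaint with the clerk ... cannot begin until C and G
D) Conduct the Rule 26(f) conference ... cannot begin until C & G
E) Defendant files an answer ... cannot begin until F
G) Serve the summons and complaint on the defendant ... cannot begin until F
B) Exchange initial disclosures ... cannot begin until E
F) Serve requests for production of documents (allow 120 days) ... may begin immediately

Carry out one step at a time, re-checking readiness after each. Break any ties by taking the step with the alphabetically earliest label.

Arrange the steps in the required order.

F, E, B, C, G, A, D

F has no prerequisites → F first.
E and G are both available; E has the earlier label → E.
Now B and G have their prerequisites met. B has the earlier label, so B next.
C now also ready, so the ready set is {C, G}; C has the earlier label → C.
G is the only step now ready → G.
Now A and D have their prerequisites met. A has the earlier label, so A next.
Next only D has its prerequisites met → D.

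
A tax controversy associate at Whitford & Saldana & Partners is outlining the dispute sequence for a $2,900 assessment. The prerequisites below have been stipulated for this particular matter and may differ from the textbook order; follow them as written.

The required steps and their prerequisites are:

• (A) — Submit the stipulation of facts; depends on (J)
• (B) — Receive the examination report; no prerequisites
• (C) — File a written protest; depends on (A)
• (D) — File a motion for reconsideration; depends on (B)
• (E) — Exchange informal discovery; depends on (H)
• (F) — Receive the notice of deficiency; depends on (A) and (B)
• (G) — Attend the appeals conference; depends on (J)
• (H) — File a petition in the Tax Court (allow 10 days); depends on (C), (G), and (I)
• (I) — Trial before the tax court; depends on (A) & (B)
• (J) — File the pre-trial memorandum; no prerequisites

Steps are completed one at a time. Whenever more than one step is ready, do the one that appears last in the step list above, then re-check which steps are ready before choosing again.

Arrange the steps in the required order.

(J) (G) (B) (D) (A) (I) (F) (C) (H) (E)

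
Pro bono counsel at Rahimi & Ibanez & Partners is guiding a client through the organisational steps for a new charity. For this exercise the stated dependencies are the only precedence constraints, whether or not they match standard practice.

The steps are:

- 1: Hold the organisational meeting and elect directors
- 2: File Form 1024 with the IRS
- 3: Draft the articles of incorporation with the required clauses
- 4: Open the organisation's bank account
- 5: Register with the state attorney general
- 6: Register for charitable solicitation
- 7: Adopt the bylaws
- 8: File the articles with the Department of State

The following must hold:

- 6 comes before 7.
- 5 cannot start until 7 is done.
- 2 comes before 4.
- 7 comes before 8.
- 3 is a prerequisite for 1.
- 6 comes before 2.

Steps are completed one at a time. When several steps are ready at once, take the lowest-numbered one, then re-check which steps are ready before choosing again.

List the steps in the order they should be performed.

3 1 6 2 4 7 5 8

3 and 6 have no prerequisites; 3 has the earlier label, so 3 is first.
1 now also ready, so the ready set is {1, 6}; 1 has the earlier label → 1.
Next only 6 has its prerequisites met → 6.
2 and 7 are both available; 2 has the earlier label → 2.
Ready: 4 and 7. 4 has the earlier label → 4.
7 is the only step now ready → 7.
Ready: 5 and 8. 5 has the earlier label → 5.
8 needed 7, now all done → 8.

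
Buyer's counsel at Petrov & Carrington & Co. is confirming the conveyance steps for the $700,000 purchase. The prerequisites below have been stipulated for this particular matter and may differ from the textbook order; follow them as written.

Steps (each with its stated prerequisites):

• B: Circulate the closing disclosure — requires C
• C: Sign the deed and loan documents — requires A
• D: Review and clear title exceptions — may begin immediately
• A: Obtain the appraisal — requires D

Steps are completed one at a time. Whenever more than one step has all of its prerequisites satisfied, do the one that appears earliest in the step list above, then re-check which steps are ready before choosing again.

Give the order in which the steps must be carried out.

D, A, C, B

D has no prerequisites → D first.
Next only A has its prerequisites met → A.
C is the only step now ready → C.
B is the only step now ready → B.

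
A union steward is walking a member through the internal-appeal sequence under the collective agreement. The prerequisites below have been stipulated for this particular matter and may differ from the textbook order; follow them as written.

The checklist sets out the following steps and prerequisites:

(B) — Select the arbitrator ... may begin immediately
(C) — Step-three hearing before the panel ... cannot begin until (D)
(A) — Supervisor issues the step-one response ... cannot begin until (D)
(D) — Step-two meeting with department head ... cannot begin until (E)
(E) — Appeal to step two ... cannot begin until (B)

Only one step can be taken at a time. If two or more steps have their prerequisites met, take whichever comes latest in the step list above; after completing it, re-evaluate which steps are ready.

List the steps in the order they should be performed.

(B) → (E) → (D) → (A) → (C)

(B) is the only step with nothing outstanding, so it goes first.
That leaves (E) as the only ready step → (E).
(D) is the only step now ready → (D).
(A) and (C) are both available; (A) is listed later → (A).
Next only (C) has its prerequisites met → (C).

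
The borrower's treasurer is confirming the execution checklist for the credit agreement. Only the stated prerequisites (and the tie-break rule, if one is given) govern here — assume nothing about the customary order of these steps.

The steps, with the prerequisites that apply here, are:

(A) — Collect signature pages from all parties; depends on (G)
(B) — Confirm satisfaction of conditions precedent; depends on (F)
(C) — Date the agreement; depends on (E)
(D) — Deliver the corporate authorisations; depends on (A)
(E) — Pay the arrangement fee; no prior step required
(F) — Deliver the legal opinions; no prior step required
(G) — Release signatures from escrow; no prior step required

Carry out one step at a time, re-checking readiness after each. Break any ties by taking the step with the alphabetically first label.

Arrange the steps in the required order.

(E), (F) and (G) have no prerequisites; (E) has the earlier label, so (E) is first.
Now (C), (F) and (G) have their prerequisites met. (C) has the earlier label, so (C) next.
Ready: (F) and (G). (F) has the earlier label → (F).
Now (B) and (G) have their prerequisites met. (B) has the earlier label, so (B) next.
That leaves (G) as the only ready step → (G).
Next only (A) has its prerequisites met → (A).
That leaves (D) as the only ready step → (D).

(E) → (C) → (F) → (B) → (G) → (A) → (D)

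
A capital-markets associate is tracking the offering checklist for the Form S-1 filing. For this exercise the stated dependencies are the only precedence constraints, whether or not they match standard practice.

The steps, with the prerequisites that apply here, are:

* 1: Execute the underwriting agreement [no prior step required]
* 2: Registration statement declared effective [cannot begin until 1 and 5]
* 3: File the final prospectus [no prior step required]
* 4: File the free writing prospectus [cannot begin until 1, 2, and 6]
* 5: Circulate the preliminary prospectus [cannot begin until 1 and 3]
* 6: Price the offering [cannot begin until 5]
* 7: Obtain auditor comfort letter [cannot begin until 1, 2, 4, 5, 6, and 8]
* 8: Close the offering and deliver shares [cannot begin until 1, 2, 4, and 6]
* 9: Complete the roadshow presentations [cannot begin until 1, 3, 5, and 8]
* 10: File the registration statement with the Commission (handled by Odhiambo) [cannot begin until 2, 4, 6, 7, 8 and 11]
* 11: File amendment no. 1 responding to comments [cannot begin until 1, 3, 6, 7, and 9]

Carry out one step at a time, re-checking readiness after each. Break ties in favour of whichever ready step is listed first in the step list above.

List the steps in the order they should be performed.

1 → 3 → 5 → 2 → 6 → 4 → 8 → 7 → 9 → 11 → 10

Nothing is required for 1 and 3. 1 is listed earlier → 1 first.
That leaves 3 as the only ready step → 3.
That leaves 5 as the only ready step → 5.
Ready: 2 and 6. 2 is listed earlier → 2.
6 is the only step now ready → 6.
4 needed 1, 2 and 6, now all done → 4.
Next only 8 has its prerequisites met → 8.
7 and 9 are both available; 7 is listed earlier → 7.
Next only 9 has its prerequisites met → 9.
11 needed 1, 3, 6, 7 and 9, now all done → 11.
10 needed 2, 4, 6, 7, 8 and 11, now all done → 10.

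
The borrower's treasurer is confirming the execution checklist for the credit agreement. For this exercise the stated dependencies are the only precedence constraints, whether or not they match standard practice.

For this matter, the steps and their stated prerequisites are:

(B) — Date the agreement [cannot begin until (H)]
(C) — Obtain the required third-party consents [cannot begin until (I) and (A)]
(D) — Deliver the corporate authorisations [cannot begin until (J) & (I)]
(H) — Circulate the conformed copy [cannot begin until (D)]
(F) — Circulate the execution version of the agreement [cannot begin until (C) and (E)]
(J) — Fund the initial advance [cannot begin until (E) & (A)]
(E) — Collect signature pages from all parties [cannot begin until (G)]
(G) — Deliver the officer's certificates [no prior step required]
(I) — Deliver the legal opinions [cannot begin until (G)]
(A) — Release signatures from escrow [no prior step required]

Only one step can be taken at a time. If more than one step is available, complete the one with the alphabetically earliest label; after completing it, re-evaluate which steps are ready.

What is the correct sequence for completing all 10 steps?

Nothing is required for (A) and (G). (A) has the earlier label → (A) first.
Next only (G) has its prerequisites met → (G).
Ready: (E) and (I). (E) has the earlier label → (E).
(J) now also ready, so the ready set is {(I), (J)}; (I) has the earlier label → (I).
(C) now also ready, so the ready set is {(C), (J)}; (C) has the earlier label → (C).
Now (F) and (J) have their prerequisites met. (F) has the earlier label, so (F) next.
(J) needed (A) and (E), now all done → (J).
(D) is the only step now ready → (D).
That leaves (H) as the only ready step → (H).
(B) is the only step now ready → (B).

(A) → (G) → (E) → (I) → (C) → (F) → (J) → (D) → (H) → (B)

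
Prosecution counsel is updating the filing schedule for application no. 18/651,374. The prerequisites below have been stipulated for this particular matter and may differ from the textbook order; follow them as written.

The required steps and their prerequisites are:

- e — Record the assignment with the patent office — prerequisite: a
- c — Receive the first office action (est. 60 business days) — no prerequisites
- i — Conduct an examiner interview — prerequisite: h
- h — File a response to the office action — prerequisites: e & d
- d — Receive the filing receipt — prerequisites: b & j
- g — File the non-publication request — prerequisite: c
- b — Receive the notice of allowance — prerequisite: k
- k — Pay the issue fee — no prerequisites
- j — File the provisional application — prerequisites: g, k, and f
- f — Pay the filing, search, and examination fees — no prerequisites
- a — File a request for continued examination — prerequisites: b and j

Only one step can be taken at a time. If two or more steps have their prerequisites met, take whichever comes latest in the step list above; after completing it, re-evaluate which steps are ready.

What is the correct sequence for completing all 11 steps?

f k b c g j a d e h i

Nothing is required for f, k and c. f is listed later → f first.
Ready: k and c. k is listed later → k.
b and c are both available; b is listed later → b.
Next only c has its prerequisites met → c.
g needed c, now all done → g.
Next only j has its prerequisites met → j.
a and d are both available; a is listed later → a.
Ready: d and e. d is listed later → d.
e needed a, now all done → e.
That leaves h as the only ready step → h.
That leaves i as the only ready step → i.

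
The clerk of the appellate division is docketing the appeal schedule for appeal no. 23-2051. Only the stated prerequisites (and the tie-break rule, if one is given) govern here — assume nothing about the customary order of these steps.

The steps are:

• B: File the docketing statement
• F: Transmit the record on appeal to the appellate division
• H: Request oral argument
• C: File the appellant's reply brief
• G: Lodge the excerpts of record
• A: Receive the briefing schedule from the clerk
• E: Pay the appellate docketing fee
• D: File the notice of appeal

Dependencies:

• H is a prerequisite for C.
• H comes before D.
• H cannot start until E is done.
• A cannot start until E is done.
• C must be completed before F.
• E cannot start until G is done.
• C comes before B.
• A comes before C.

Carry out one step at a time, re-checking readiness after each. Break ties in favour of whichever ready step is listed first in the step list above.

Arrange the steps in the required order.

G E H A C B F D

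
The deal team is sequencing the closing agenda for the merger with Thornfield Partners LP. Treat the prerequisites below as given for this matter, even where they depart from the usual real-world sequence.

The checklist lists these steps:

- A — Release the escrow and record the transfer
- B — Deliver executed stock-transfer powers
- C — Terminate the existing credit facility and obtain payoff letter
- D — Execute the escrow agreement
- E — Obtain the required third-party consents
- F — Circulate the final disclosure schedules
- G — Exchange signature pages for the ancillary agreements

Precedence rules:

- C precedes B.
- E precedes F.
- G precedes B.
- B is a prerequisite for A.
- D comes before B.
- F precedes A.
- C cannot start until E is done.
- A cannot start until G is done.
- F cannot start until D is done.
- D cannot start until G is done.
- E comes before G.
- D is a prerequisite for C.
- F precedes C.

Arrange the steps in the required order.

E, G, D, F, C, B, A

E is the only step with nothing outstanding, so it goes first.
G needed E, now all done → G.
D needed G, now all done → D.
F needed D and E, now all done → F.
That leaves C as the only ready step → C.
B is the only step now ready → B.
A needed B, F and G, now all done → A.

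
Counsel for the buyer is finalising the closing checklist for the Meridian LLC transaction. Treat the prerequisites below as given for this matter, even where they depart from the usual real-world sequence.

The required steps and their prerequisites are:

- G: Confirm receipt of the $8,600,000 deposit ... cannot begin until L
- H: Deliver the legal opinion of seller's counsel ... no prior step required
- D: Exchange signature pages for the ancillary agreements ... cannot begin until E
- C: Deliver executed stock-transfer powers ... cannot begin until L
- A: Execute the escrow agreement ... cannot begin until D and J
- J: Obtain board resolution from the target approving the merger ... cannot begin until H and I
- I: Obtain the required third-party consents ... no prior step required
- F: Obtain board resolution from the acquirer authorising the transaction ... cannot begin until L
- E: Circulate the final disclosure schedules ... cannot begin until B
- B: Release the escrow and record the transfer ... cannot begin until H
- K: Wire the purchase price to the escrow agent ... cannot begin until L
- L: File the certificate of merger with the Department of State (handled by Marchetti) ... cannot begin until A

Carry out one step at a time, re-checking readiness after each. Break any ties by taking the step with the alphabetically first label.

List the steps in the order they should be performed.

H and I have no prerequisites; H has the earlier label, so H is first.
B now also ready, so the ready set is {B, I}; B has the earlier label → B.
Ready: E and I. E has the earlier label → E.
D and I are both available; D has the earlier label → D.
I is the only step now ready → I.
J needed H and I, now all done → J.
A is the only step now ready → A.
L is the only step now ready → L.
C, F, G and K are all available; C has the earlier label → C.
Now F, G and K have their prerequisites met. F has the earlier label, so F next.
G and K are both available; G has the earlier label → G.
K needed L, now all done → K.

H, B, E, D, I, J, A, L, C, F, G, K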